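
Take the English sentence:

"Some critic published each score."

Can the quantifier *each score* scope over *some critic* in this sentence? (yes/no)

Yes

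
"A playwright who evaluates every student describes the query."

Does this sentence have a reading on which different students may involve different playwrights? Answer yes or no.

The paraphrase describes the scope ordering *every student* > *a playwright*.
The DP *every student* is contained in the relative clause *who evaluates every student*.
Relative clauses are scope islands: a quantifier cannot QR out of a relative clause to take scope in the matrix clause.
Hence only narrow scope for *every student* (under *a playwright*) survives.
(Only the surface reading survives: one fixed playwright with respect to all the relevant students.)

No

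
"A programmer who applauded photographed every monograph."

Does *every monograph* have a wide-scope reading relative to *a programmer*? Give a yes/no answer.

The relative clause *who applauded* modifies *a programmer*, but *every monograph* is not inside that relative clause — it is an argument of the matrix verb.
No island intervenes, so both surface and inverse scope are derivable.

Yes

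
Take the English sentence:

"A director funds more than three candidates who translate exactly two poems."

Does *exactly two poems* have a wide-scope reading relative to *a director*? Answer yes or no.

No

*exactly two poems* sits inside the relative clause *who translate exactly two poems* modifying *more than three candidates*.
Relative clauses are scope islands: a quantifier cannot QR out of a relative clause to take scope in the matrix clause.
The inverse ordering *exactly two poems* > *a director* is therefore underivable.
(Only the surface reading survives: one fixed director with respect to all the relevant poems.)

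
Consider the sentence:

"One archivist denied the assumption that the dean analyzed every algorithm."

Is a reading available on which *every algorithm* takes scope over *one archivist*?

*every algorithm* is embedded in the complex NP *the assumption that the dean analyzed every algorithm*.
The complex NP is opaque for QR — the quantifier is frozen inside the noun's complement.
*every algorithm* > *one archivist* would require crossing that boundary, which is illicit.
(Only the surface reading survives: one fixed archivist with respect to all the relevant algorithms.)

No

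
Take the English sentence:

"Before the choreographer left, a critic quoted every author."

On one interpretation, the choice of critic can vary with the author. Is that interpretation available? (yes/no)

Yes

The described interpretation is the *every author* > *a critic* scoping.
*every author* is a matrix argument; the adjunct is an island but the target quantifier is outside it.
Ordinary QR to a clause-peripheral position gives the wide-scope LF for the lower DP.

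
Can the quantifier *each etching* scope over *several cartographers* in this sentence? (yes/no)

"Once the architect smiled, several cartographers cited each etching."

*each etching* is a matrix argument; the adjunct is an island but the target quantifier is outside it.
No island intervenes, so both surface and inverse scope are derivable.

Yes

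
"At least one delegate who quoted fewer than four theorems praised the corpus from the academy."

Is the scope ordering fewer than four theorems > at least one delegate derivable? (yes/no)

No

The target quantifier *fewer than four theorems* is part of the relative clause *who quoted fewer than four theorems*.
QR out of a relative clause is ruled out by the relative-clause island constraint.
So the wide-scope reading for *fewer than four theorems* is blocked.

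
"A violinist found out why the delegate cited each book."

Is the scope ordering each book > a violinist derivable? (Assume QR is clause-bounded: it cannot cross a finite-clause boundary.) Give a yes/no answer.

No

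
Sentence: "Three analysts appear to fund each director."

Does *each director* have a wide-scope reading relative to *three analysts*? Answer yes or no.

Yes

*each director* is inside a raising infinitive, which is transparent to QR (no CP barrier), so it behaves as a matrix argument.
Nothing blocks QR of the lower DP to a position above the higher one, so inverse scope is available.
Both orderings are possible: *three analysts* > *each director* and *each director* > *three analysts*.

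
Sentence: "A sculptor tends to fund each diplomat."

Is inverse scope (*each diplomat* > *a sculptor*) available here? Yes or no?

Yes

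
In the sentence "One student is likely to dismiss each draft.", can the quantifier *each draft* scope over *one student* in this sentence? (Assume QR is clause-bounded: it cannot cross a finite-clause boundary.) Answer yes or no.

Yes

*each draft* is inside a raising infinitive, which is transparent to QR (no CP barrier), so it behaves as a matrix argument.
With no island boundary between them, the object can take inverse scope over the subject via ordinary QR within the clause.
Both orderings are possible: *one student* > *each draft* and *each draft* > *one student*.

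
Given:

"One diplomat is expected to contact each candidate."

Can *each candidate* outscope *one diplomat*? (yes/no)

Yes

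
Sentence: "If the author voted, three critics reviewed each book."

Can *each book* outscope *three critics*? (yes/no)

Yes

Although there is an adjunct clause, *each book* is in the main clause, not inside the adjunct.
Nothing blocks QR of the lower DP to a position above the higher one, so inverse scope is available.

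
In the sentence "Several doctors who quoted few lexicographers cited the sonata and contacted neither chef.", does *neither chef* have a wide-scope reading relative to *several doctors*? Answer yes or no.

No

The DP *neither chef* is contained in one conjunct of the coordinate structure (*contacted neither chef*).
Asymmetric QR out of one conjunct violates the Coordinate Structure Constraint.
The inverse ordering *neither chef* > *several doctors* is therefore underivable.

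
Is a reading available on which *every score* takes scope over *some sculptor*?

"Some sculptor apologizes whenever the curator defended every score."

No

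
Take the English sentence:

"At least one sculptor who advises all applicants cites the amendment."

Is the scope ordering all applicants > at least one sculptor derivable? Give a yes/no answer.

No

Structurally, *all applicants* is inside the relative clause *who advises all applicants*.
Quantifiers inside a relative clause are trapped there; the RC boundary blocks QR.
So *all applicants* cannot raise to a position above *at least one sculptor*.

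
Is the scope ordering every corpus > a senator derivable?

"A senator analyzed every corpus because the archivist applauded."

Yes

Although there is an adjunct clause, *every corpus* is in the main clause, not inside the adjunct.
Nothing blocks QR of the lower DP to a position above the higher one, so inverse scope is available.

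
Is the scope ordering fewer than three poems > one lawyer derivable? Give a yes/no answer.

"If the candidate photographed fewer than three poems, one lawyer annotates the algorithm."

*fewer than three poems* occurs within the adjunct clause *if the candidate photographed fewer than three poems*.
Since the clause is an adjunct (not a complement), the Adjunct Condition blocks QR across its edge.
So the wide-scope reading for *fewer than three poems* is blocked.

No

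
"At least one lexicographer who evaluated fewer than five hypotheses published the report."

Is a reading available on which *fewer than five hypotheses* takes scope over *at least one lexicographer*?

The target quantifier *fewer than five hypotheses* is part of the relative clause *who evaluated fewer than five hypotheses*.
Relative clauses are scope islands: a quantifier cannot QR out of a relative clause to take scope in the matrix clause.
The inverse ordering *fewer than five hypotheses* > *at least one lexicographer* is therefore underivable.

No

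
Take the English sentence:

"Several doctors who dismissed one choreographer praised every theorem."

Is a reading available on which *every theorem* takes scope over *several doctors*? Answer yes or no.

Yes

*every theorem* sits in the matrix clause, not in the relative clause on *several doctors*.
QR within a single clause is free, so the lower quantifier may take scope over the higher one.
Both orderings are possible: *several doctors* > *every theorem* and *every theorem* > *several doctors*.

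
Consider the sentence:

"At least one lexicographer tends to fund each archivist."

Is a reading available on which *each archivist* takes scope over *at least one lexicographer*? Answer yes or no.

Yes

*each archivist* is inside a raising infinitive, which is transparent to QR (no CP barrier), so it behaves as a matrix argument.
Nothing blocks QR of the lower DP to a position above the higher one, so inverse scope is available.
Both orderings are possible: *at least one lexicographer* > *each archivist* and *each archivist* > *at least one lexicographer*.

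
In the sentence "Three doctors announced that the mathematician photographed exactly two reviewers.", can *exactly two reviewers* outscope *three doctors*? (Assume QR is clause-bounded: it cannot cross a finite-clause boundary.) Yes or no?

The DP *exactly two reviewers* is contained in the finite complement clause *that the mathematician photographed exactly two reviewers*.
Under clause-bounded QR, a quantifier in an embedded finite clause cannot raise into the matrix clause.
Hence only narrow scope for *exactly two reviewers* (under *three doctors*) survives.

No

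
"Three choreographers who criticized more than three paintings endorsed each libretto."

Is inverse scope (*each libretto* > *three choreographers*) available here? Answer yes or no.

*each libretto* is a matrix argument; only *three choreographers* is modified by the relative clause *who criticized more than three paintings*, so the RC island is irrelevant to the target quantifier.
No island intervenes, so both surface and inverse scope are derivable.

Yes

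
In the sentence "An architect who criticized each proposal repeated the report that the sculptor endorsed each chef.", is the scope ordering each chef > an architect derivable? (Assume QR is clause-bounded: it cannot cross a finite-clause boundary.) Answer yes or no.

No

Structurally, *each chef* is inside the complex NP *the report that the sculptor endorsed each chef*.
The Complex NP Constraint bars QR out of the complement clause of a noun.
The inverse ordering *each chef* > *an architect* is therefore underivable.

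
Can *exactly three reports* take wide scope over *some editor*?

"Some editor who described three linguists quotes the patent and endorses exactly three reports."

No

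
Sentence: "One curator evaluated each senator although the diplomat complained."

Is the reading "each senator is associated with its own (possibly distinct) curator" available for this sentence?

This is the *each senator* > *one curator* reading.
Neither queried DP is inside the adjunct, so the adjunct-island constraint does not apply.
Ordinary QR to a clause-peripheral position gives the wide-scope LF for the lower DP.

Yes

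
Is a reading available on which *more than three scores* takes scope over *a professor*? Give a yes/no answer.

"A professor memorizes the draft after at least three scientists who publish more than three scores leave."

No

The DP *more than three scores* is contained in the relative clause *who publish more than three scores*, which is itself inside the adjunct *after at least three scientists who publish more than three scores leave*.
Two island boundaries intervene — the relative clause and the adjunct. Either alone would block QR.
So *more than three scores* cannot raise to a position above *a professor*.
(Only the surface reading survives: one fixed professor with respect to all the relevant scores.)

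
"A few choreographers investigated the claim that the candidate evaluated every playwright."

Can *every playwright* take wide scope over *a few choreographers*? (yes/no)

No

The target quantifier *every playwright* is part of the complex NP *the claim that the candidate evaluated every playwright*.
The Complex NP Constraint bars QR out of the complement clause of a noun.
*every playwright* is confined to the island and cannot take scope over *a few choreographers*.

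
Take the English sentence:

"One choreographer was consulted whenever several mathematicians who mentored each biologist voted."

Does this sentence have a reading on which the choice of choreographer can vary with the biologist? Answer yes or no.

The described interpretation is the *each biologist* > *one choreographer* scoping.
*each biologist* sits inside the relative clause *who mentored each biologist*, which is itself inside the adjunct *whenever several mathematicians who mentored each biologist voted*.
The quantifier would have to escape first the RC and then the adjunct — two independent island violations.
The inverse ordering *each biologist* > *one choreographer* is therefore underivable.

No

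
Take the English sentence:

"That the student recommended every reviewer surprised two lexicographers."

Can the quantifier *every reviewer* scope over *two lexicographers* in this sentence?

Structurally, *every reviewer* is inside the sentential subject *that the student recommended every reviewer*.
Sentential subjects are islands: a quantifier inside the subject clause cannot raise over the matrix predicate.
*every reviewer* > *two lexicographers* would require crossing that boundary, which is illicit.

No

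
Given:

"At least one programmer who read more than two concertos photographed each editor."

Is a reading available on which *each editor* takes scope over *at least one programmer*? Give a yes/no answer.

Yes

The RC *who read more than two concertos* is an island, but *each editor* is not inside it — it is the matrix object, a clausemate of *at least one programmer*.
Ordinary QR to a clause-peripheral position gives the wide-scope LF for the lower DP.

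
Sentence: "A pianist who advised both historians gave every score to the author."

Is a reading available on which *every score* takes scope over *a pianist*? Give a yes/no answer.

*every score* sits in the matrix clause, not in the relative clause on *a pianist*.
Since no island is crossed, the inverse ordering is licensed alongside surface scope.

Yes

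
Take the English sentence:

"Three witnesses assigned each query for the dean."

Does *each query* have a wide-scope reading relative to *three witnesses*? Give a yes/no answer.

Both DPs are arguments of the same predicate; there is no clause or island boundary between them.
Nothing blocks QR of the lower DP to a position above the higher one, so inverse scope is available.

Yes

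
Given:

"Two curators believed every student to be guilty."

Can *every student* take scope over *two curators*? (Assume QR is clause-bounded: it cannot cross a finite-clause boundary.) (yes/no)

The ECM infinitive is scope-transparent — *every student* is free to raise above *two curators*.
No island intervenes, so both surface and inverse scope are derivable.

Yes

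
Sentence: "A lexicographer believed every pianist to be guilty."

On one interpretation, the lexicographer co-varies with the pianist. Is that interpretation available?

Yes

The paraphrase describes the scope ordering *every pianist* > *a lexicographer*.
*every pianist* is the subject of an ECM infinitive — the infinitival complement of an ECM verb is not a scope island, so *every pianist* can raise into the matrix clause.
Ordinary QR to a clause-peripheral position gives the wide-scope LF for the lower DP.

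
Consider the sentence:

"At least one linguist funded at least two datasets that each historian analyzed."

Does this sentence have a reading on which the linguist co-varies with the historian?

No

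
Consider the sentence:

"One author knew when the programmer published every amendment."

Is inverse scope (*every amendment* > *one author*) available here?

No

Structurally, *every amendment* is inside the embedded question *when the programmer published every amendment*.
Embedded questions are wh-islands: a quantifier inside an indirect question cannot QR into the matrix clause.
The inverse ordering *every amendment* > *one author* is therefore underivable.
(Only the surface reading survives: one fixed author with respect to all the relevant amendments.)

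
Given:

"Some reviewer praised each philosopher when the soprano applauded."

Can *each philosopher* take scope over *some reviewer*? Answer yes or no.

Yes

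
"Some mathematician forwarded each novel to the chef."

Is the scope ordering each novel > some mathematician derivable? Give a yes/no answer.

Yes

*each novel* is the matrix object and *some mathematician* the matrix subject; the two are clausemates.
Ordinary QR to a clause-peripheral position gives the wide-scope LF for the lower DP.
So *each novel* > *some mathematician* is among the available readings.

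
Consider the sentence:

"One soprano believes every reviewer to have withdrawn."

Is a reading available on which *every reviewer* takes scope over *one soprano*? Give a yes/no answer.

The ECM infinitive is scope-transparent — *every reviewer* is free to raise above *one soprano*.
Clause-internal QR can adjoin the lower DP above the subject, yielding the inverse reading.
So *every reviewer* > *one soprano* is among the available readings.

Yes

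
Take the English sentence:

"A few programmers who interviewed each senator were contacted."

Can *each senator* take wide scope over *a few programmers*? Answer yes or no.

No

*each senator* occurs within the relative clause *who interviewed each senator*.
A relative clause is a scope island — quantifier raising cannot cross its boundary.
*each senator* > *a few programmers* would require crossing that boundary, which is illicit.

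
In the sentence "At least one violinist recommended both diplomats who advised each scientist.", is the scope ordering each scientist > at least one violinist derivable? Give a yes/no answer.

The target quantifier *each scientist* is part of the relative clause *who advised each scientist* modifying *both diplomats*.
QR out of a relative clause is ruled out by the relative-clause island constraint.
So *each scientist* cannot raise high enough to outscope *at least one violinist*; only the surface ordering *at least one violinist* > *each scientist* is available.
(Only the surface reading survives: one fixed violinist with respect to all the relevant scientists.)

No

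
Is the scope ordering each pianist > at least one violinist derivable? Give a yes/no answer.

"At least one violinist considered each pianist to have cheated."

Yes

ECM infinitives lack a CP barrier, so *each pianist* can QR over the matrix subject *at least one violinist*.
Clause-internal QR can adjoin the lower DP above the subject, yielding the inverse reading.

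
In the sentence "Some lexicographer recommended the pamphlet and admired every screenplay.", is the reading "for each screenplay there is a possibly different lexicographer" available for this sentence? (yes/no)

The described interpretation is the *every screenplay* > *some lexicographer* scoping.
The DP *every screenplay* is contained in one conjunct of the coordinate structure (*admired every screenplay*).
The Coordinate Structure Constraint blocks movement (including QR) out of a single conjunct.
*every screenplay* > *some lexicographer* would require crossing that boundary, which is illicit.
(Only the surface reading survives: one fixed lexicographer with respect to all the relevant screenplays.)

No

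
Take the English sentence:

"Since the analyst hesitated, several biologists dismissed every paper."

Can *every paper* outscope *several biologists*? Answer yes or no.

*every paper* is a matrix argument; the adjunct is an island but the target quantifier is outside it.
Clause-internal QR can adjoin the lower DP above the subject, yielding the inverse reading.

Yes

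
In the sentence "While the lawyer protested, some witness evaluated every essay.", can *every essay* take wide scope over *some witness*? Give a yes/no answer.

Yes

*every essay* is a matrix argument; the adjunct is an island but the target quantifier is outside it.
Since no island is crossed, the inverse ordering is licensed alongside surface scope.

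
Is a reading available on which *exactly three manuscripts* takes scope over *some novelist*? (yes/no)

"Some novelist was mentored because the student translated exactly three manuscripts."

*exactly three manuscripts* occurs within the adjunct clause *because the student translated exactly three manuscripts*.
The adjunct-island constraint bars QR out of an adverbial clause.
There is no licit LF on which *exactly three manuscripts* c-commands *some novelist*.
(Only the surface reading survives: one fixed novelist with respect to all the relevant manuscripts.)

No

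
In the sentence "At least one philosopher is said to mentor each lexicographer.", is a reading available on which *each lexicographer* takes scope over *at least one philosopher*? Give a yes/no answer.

*each lexicographer* is the object of the infinitival complement of a raising predicate; raising infinitives are transparent for QR, so the two DPs are in effect clausemates.
Nothing blocks QR of the lower DP to a position above the higher one, so inverse scope is available.

Yes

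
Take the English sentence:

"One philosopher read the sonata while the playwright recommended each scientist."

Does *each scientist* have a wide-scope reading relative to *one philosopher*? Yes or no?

The target quantifier *each scientist* is part of the adjunct clause *while the playwright recommended each scientist*.
Adjuncts are opaque for quantifier raising; a quantifier in an adjunct stays inside it.
So the wide-scope reading for *each scientist* is blocked.
(Only the surface reading survives: one fixed philosopher with respect to all the relevant scientists.)

No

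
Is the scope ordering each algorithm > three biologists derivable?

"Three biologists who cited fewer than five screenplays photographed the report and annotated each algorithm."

No

The target quantifier *each algorithm* is part of one conjunct of the coordinate structure (*annotated each algorithm*).
QR out of a conjunct would have to apply non-ATB, which the CSC forbids.
There is no licit LF on which *each algorithm* c-commands *three biologists*.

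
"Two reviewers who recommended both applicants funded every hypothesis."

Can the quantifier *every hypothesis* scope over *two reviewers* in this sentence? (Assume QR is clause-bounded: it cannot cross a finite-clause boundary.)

Yes

The RC *who recommended both applicants* is an island, but *every hypothesis* is not inside it — it is the matrix object, a clausemate of *two reviewers*.
With no island boundary between them, the object can take inverse scope over the subject via ordinary QR within the clause.
The sentence is scopally ambiguous between *two reviewers* > *every hypothesis* and *every hypothesis* > *two reviewers*.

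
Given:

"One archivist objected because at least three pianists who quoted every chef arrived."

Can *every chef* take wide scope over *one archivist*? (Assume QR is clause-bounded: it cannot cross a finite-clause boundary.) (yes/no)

No

*every chef* occurs within the relative clause *who quoted every chef*, which is itself inside the adjunct *because at least three pianists who quoted every chef arrived*.
Even if one barrier were somehow void, the other would still block QR.
The inverse ordering *every chef* > *one archivist* is therefore underivable.
(Only the surface reading survives: one fixed archivist with respect to all the relevant chefs.)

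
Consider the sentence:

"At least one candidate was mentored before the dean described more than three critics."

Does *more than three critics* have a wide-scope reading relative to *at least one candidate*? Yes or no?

No

*more than three critics* is embedded in the adjunct clause *before the dean described more than three critics*.
Scope out of an adjunct clause is unavailable: QR respects the adjunct-island constraint.
So *more than three critics* cannot raise high enough to outscope *at least one candidate*; only the surface ordering *at least one candidate* > *more than three critics* is available.
(Only the surface reading survives: one fixed candidate with respect to all the relevant critics.)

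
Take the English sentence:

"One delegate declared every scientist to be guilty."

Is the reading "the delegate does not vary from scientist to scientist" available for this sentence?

Yes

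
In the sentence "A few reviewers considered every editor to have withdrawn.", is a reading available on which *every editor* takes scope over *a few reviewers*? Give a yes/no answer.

Yes

*every editor* is an ECM subject; ECM complements are not islands, and the embedded quantifier may take matrix scope.
Nothing blocks QR of the lower DP to a position above the higher one, so inverse scope is available.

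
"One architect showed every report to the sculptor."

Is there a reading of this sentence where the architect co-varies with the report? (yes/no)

The described interpretation is the *every report* > *one architect* scoping.
*every report* is the matrix object and *one architect* the matrix subject; the two are clausemates.
No island intervenes, so both surface and inverse scope are derivable.
Both orderings are possible: *one architect* > *every report* and *every report* > *one architect*.

Yes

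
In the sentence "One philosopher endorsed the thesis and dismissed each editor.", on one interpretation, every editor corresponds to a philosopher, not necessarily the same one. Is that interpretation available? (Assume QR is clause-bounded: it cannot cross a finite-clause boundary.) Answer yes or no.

The paraphrase describes the scope ordering *each editor* > *one philosopher*.
*each editor* sits inside one conjunct of the coordinate structure (*dismissed each editor*).
QR out of a conjunct would have to apply non-ATB, which the CSC forbids.
So *each editor* cannot raise to a position above *one philosopher*.
(Only the surface reading survives: one fixed philosopher with respect to all the relevant editors.)

No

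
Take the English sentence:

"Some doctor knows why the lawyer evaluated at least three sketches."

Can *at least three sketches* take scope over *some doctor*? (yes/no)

*at least three sketches* sits inside the embedded question *why the lawyer evaluated at least three sketches*.
Embedded wh-clauses are opaque for QR, so the quantifier stays inside the question.
There is no licit LF on which *at least three sketches* c-commands *some doctor*.

No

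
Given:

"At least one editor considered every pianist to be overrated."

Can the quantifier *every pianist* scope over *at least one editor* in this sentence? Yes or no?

Yes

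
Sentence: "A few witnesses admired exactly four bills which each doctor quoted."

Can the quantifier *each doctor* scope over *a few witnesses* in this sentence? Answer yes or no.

*each doctor* sits inside the relative clause *which each doctor quoted* modifying *exactly four bills*.
Quantifiers inside a relative clause are trapped there; the RC boundary blocks QR.
There is no licit LF on which *each doctor* c-commands *a few witnesses*.

No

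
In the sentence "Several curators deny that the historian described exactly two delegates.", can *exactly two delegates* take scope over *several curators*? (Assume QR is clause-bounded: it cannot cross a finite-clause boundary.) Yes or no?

*exactly two delegates* is embedded in the finite complement clause *that the historian described exactly two delegates*.
With QR restricted to its own tensed clause, the embedded quantifier cannot reach a matrix scope position.
The inverse ordering *exactly two delegates* > *several curators* is therefore underivable.

No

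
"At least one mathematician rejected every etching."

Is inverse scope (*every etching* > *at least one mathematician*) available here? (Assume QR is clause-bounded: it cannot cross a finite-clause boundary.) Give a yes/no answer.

*at least one mathematician* and *every etching* are co-arguments of the matrix verb, with nothing but a clause-internal boundary between them.
With no island boundary between them, the object can take inverse scope over the subject via ordinary QR within the clause.

Yes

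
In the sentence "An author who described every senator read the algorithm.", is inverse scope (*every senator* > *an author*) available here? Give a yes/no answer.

The DP *every senator* is contained in the relative clause *who described every senator*.
Relative clauses are scope islands: a quantifier cannot QR out of a relative clause to take scope in the matrix clause.
*every senator* > *an author* would require crossing that boundary, which is illicit.

No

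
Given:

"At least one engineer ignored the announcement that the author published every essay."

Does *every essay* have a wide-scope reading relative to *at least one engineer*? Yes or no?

Structurally, *every essay* is inside the complex NP *the announcement that the author published every essay*.
The Complex NP Constraint bars QR out of the complement clause of a noun.
Hence only narrow scope for *every essay* (under *at least one engineer*) survives.

No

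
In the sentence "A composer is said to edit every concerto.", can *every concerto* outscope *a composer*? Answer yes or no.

Yes

Infinitival complements of raising predicates do not block QR; *every concerto* and *a composer* are effectively clausemates.
No island intervenes, so both surface and inverse scope are derivable.
The sentence is scopally ambiguous between *a composer* > *every concerto* and *every concerto* > *a composer*.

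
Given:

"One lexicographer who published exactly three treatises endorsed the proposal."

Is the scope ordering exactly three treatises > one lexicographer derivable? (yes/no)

No

*exactly three treatises* is embedded in the relative clause *who published exactly three treatises*.
Relative clauses are scope islands: a quantifier cannot QR out of a relative clause to take scope in the matrix clause.
So *exactly three treatises* cannot raise high enough to outscope *one lexicographer*; only the surface ordering *one lexicographer* > *exactly three treatises* is available.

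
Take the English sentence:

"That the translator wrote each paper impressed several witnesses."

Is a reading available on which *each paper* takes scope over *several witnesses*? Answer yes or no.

*each paper* is embedded in the sentential subject *that the translator wrote each paper*.
Sentential subjects are islands: a quantifier inside the subject clause cannot raise over the matrix predicate.
*each paper* is confined to the island and cannot take scope over *several witnesses*.

No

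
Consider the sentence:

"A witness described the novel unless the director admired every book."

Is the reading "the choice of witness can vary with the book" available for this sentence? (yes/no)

No

The paraphrase describes the scope ordering *every book* > *a witness*.
Structurally, *every book* is inside the adjunct clause *unless the director admired every book*.
Adjunct clauses are scope islands: a quantifier inside an adjunct cannot raise into the matrix clause.
There is no licit LF on which *every book* c-commands *a witness*.
(Only the surface reading survives: one fixed witness with respect to all the relevant books.)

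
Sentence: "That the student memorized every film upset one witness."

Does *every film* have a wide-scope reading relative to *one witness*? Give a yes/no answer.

No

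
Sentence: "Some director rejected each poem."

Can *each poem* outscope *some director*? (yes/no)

Yes

Both DPs are arguments of the same predicate; there is no clause or island boundary between them.
Since no island is crossed, the inverse ordering is licensed alongside surface scope.
Both orderings are possible: *some director* > *each poem* and *each poem* > *some director*.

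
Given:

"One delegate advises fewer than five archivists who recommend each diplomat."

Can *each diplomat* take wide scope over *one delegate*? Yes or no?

*each diplomat* is embedded in the relative clause *who recommend each diplomat* modifying *fewer than five archivists*.
Relative clauses block scope extraction: QR cannot target a position outside the modified NP.
*each diplomat* > *one delegate* would require crossing that boundary, which is illicit.

No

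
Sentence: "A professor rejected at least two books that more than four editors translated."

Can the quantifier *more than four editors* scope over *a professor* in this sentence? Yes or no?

*more than four editors* is embedded in the relative clause *that more than four editors translated* modifying *at least two books*.
Relative clauses block scope extraction: QR cannot target a position outside the modified NP.
There is no licit LF on which *more than four editors* c-commands *a professor*.

No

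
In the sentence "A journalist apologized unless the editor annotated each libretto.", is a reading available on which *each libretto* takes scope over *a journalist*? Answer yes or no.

No

The target quantifier *each libretto* is part of the adjunct clause *unless the editor annotated each libretto*.
Adverbial clauses are not L-marked, so they are barriers for QR — the quantifier cannot escape the adjunct.
So *each libretto* cannot raise high enough to outscope *a journalist*; only the surface ordering *a journalist* > *each libretto* is available.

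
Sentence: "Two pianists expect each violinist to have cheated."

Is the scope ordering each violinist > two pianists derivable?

This is an ECM construction: *each violinist* is the infinitival subject, Case-marked by the matrix verb, and the infinitive is transparent for QR.
With no island boundary between them, the object can take inverse scope over the subject via ordinary QR within the clause.

Yes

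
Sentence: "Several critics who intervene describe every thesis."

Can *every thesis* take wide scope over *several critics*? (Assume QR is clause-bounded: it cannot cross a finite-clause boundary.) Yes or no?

The relative clause *who intervene* modifies *several critics*, but *every thesis* is not inside that relative clause — it is an argument of the matrix verb.
No island intervenes, so both surface and inverse scope are derivable.

Yes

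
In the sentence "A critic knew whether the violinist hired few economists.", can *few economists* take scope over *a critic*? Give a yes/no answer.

No

*few economists* sits inside the embedded question *whether the violinist hired few economists*.
QR across an interrogative CP boundary is ruled out as a wh-island violation.
So the wide-scope reading for *few economists* is blocked.
(Only the surface reading survives: one fixed critic with respect to all the relevant economists.)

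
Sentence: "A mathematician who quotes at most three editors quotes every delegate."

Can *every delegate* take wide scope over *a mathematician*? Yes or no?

Yes

Although the sentence contains a relative clause (*who quotes at most three editors*), *every delegate* is outside it, in the matrix VP.
QR within a single clause is free, so the lower quantifier may take scope over the higher one.
The sentence is scopally ambiguous between *a mathematician* > *every delegate* and *every delegate* > *a mathematician*.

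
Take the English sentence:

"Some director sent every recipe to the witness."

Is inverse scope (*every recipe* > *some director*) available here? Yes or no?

*some director* and *every recipe* are co-arguments of the matrix verb, with nothing but a clause-internal boundary between them.
Ordinary QR to a clause-peripheral position gives the wide-scope LF for the lower DP.

Yes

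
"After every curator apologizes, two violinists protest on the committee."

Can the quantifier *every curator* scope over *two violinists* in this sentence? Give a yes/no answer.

No

The DP *every curator* is contained in the adjunct clause *after every curator apologizes*.
Since the clause is an adjunct (not a complement), the Adjunct Condition blocks QR across its edge.
The ordering *every curator* > *two violinists* is therefore underivable.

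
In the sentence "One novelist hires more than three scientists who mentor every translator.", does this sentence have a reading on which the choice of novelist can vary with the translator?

The paraphrase describes the scope ordering *every translator* > *one novelist*.
Structurally, *every translator* is inside the relative clause *who mentor every translator* modifying *more than three scientists*.
Relative clauses are scope islands: a quantifier cannot QR out of a relative clause to take scope in the matrix clause.
*every translator* is confined to the island and cannot take scope over *one novelist*.
(Only the surface reading survives: one fixed novelist with respect to all the relevant translators.)

No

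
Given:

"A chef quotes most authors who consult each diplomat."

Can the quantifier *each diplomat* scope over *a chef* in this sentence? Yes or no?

No

*each diplomat* is embedded in the relative clause *who consult each diplomat* modifying *most authors*.
A relative clause is a scope island — quantifier raising cannot cross its boundary.
So *each diplomat* cannot raise to a position above *a chef*.
(Only the surface reading survives: one fixed chef with respect to all the relevant diplomats.)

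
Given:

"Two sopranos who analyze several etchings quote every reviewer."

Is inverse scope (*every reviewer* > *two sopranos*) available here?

Yes

The relative clause *who analyze several etchings* modifies *two sopranos*, but *every reviewer* is not inside that relative clause — it is an argument of the matrix verb.
Clause-internal QR can adjoin the lower DP above the subject, yielding the inverse reading.
So *every reviewer* > *two sopranos* is among the available readings.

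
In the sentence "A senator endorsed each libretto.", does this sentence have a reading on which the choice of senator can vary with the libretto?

Yes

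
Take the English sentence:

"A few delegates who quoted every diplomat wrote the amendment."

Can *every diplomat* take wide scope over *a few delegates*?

Structurally, *every diplomat* is inside the relative clause *who quoted every diplomat*.
The relative clause forms an island for QR, so the quantifier is confined to the head noun's restrictor.
So *every diplomat* cannot raise high enough to outscope *a few delegates*; only the surface ordering *a few delegates* > *every diplomat* is available.

No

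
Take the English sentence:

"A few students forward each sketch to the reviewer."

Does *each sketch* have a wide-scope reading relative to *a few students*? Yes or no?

*each sketch* is the matrix object and *a few students* the matrix subject; the two are clausemates.
No island intervenes, so both surface and inverse scope are derivable.

Yes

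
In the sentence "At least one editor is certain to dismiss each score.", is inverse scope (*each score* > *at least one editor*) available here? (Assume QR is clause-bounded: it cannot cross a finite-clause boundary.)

Yes

The matrix predicate is a raising verb, whose infinitival complement is not a scope island — *each score* can QR into the matrix clause.
QR within a single clause is free, so the lower quantifier may take scope over the higher one.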